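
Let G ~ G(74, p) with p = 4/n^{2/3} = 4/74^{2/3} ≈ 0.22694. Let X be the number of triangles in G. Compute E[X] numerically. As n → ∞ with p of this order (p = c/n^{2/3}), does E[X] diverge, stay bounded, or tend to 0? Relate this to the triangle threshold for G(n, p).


Number of potential triangles: C(74, 3) = 64824.
Each occurs with probability p³ ≈ (0.22694)³ ≈ 1.1687363e-02.
By linearity: E[X] = C(74, 3)·p³ ≈ 64824 · 1.1687363e-02 ≈ 757.62162.
Since α = 2/3 < 1, p = c/n^{2/3} ≫ 1/n is above the triangle threshold p ~ 1/n. Asymptotically E[X] ~ (c³/6)·n^{3(1−α)} = (4³/6)·n^{1} → ∞; triangles are abundant w.h.p.

E[X] ≈ 757.62162; in regime p = Θ(1/n^{2/3}) E[X] diverges (above the triangle threshold p ~ 1/n).


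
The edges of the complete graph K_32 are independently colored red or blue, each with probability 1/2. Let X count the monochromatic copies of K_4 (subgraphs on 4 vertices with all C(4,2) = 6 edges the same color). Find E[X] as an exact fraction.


Let X = Σ_S X_S over the C(32, 4) = 35960 subsets S of size 4, where X_S = 1 if the K_4 on S is monochromatic.
For a fixed S, the K_4 on S has C(4, 2) = 6 edges. P[all 6 edges red] = (1/2)^6, and likewise for blue, so P[monochromatic] = 2·(1/2)^6 = 2^{1 − 6} = 1/32.
By linearity: E[X] = C(32, 4) · 2^{1 − 6} = 35960 · 1/32 = 4495/4.
Numerically: E[X] ≈ 1123.75000.

E[X] = C(32,4)·2^(1−C(4,2)) = 4495/4 ≈ 1123.75000.


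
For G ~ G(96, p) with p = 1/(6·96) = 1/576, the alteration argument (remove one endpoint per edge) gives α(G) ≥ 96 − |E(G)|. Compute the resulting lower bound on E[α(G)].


E[|E(G)|] = C(96, 2)·p = 4560 · (1/576) = 95/12.
E[α(G)] ≥ n − E[|E(G)|] = 96 − 95/12 = 1057/12.
Numerically: ≈ 88.083.
(This is only a lower bound; the true E[α(G)] may be larger.)

E[α(G)] ≥ 1057/12 ≈ 88.083.


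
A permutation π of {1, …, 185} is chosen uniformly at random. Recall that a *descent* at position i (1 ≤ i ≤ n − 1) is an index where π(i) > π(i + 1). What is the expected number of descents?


Write X = Σ X_I over i = 1, …, 184, with X_I the indicator of one descent.
There are 184 indicators.
For each fixed i, the pair (π(i), π(i+1)) is a uniformly random ordered pair of distinct values from {1, …, 185}; by symmetry P[π(i) > π(i+1)] = 1/2.
By linearity: E[X] = 184 · (1/2) = (185 − 1) · (1/2) = 92 ≈ 92.000.

E[X] = 92 = 92.000.


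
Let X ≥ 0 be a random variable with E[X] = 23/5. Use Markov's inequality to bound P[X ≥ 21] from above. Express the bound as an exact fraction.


μ = E[X] = 23/5, a = 21.
Markov: P[X ≥ 21] ≤ μ/a = (23/5)/21 = 23/105.
Numerically: ≈ 0.219048.
(Since a = 21 > μ = 4.600000, the bound 23/105 is < 1 and informative.)

P[X ≥ 21] ≤ 23/105 ≈ 0.219048.


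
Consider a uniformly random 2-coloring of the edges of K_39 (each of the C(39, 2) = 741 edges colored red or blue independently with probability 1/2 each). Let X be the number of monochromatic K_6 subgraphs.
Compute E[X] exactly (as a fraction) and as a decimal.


Let X = Σ_S X_S over the C(39, 6) = 3262623 subsets S of size 6, where X_S = 1 if the K_6 on S is monochromatic.
For a fixed S, the K_6 on S has C(6, 2) = 15 edges. P[all 15 edges red] = (1/2)^15, and likewise for blue, so P[monochromatic] = 2·(1/2)^15 = 2^{1 − 15} = 1/16384.
By linearity of expectation: E[X] = C(39, 6) · 2^{1 − 15} = 3262623 · 1/16384 = 3262623/16384.
Numerically: E[X] ≈ 199.13470.

E[X] = C(39,6)·2^(1−C(6,2)) = 3262623/16384 ≈ 199.13470.


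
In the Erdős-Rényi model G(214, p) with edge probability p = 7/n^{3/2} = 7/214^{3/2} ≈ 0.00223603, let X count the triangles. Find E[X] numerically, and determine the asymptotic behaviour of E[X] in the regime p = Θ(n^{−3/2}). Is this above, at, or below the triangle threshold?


Number of potential triangles: C(214, 3) = 1610564.
Each occurs with probability p³ ≈ (0.00223603)³ ≈ 1.11797512e-08.
By linearity: E[X] = C(214, 3)·p³ ≈ 1610564 · 1.11797512e-08 ≈ 0.018006.
Since α = 3/2 > 1, p = c/n^{3/2} = o(1/n) is below the triangle threshold p ~ 1/n. Asymptotically E[X] ~ (c³/6)·n^{3(1−α)} = (7³/6)·n^{-1.5} → 0, so by Markov's inequality G has no triangles w.h.p.

E[X] ≈ 0.018006; in regime p = Θ(1/n^{3/2}) E[X] tends to 0 (below the triangle threshold p ~ 1/n).


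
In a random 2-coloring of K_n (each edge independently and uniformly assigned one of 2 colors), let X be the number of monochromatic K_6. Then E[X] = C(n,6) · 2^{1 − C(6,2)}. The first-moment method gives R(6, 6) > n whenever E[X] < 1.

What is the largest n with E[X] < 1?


We need C(n, 6) · 2^{1 − 15} < 1, i.e. C(n, 6) < 2^{15 − 1} = 16384.
Check values of n near the boundary:
  n = 14: C(14, 6) = 3003; 3003 < 16384? YES
  n = 15: C(15, 6) = 5005; 5005 < 16384? YES
  n = 16: C(16, 6) = 8008; 8008 < 16384? YES
  n = 17: C(17, 6) = 12376; 12376 < 16384? YES
  n = 18: C(18, 6) = 18564; 18564 < 16384? NO
The largest n with C(n, 6) < 16384 is n = 17 (where E[X] = 1547/2048 ≈ 0.7554). Hence R(6, 6) > 17, i.e. R(6, 6) ≥ 18.

Largest n = 17; hence R(6, 6) > 17.


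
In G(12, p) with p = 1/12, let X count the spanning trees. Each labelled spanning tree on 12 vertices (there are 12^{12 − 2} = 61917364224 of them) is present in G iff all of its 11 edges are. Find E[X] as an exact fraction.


K_12 has 12^{12 − 2} = 61917364224 labelled spanning trees.
For each such spanning tree H, let X_H = 1 if all 11 edges of H are present in G. Then P[X_H = 1] = p^{11} = (1/12)^{11} = 1/743008370688.
By linearity: E[X] = Σ_H E[X_H] = 61917364224 · p^{11} = 61917364224 · 1/743008370688 = 1/12.
Numerically: E[X] ≈ 0.083333.

E[X] = 61917364224 · (1/12)^{11} = 1/12 ≈ 0.083333.


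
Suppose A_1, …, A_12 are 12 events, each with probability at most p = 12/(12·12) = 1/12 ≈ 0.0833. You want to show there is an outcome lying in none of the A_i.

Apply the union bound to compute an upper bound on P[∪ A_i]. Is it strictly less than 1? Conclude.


Union bound: P[∪_{i=1}^{12} A_i] ≤ Σ_i P[A_i] ≤ 12·p = 12·(1/12) = 1.
Numerically: 1 ≈ 1.0000.
Is 1 < 1? NO.
Since the bound 1 is ≥ 1, the union bound is uninformative here; it does NOT by itself certify existence.

12·p = 1 ≈ 1.0000; existence NOT certified by the union bound.


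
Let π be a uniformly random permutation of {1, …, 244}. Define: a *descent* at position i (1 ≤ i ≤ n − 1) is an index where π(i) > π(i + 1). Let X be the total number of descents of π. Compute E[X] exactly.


Write X = Σ X_I over i = 1, …, 243, with X_I the indicator of one descent.
There are 243 indicators.
For each fixed i, the pair (π(i), π(i+1)) is a uniformly random ordered pair of distinct values from {1, …, 244}; by symmetry P[π(i) > π(i+1)] = 1/2.
By linearity: E[X] = 243 · (1/2) = (244 − 1) · (1/2) = 243/2 ≈ 121.500000.

E[X] = 243/2 = 121.500000.


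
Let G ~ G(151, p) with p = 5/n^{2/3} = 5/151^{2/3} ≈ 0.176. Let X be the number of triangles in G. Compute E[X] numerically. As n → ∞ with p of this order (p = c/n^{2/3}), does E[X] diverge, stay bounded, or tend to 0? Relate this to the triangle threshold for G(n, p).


Number of potential triangles: C(151, 3) = 562475.
Each occurs with probability p³ ≈ (0.176)³ ≈ 5.48222e-03.
By linearity: E[X] = C(151, 3)·p³ ≈ 562475 · 5.48222e-03 ≈ 3083.609.
Since α = 2/3 < 1, p = c/n^{2/3} ≫ 1/n is above the triangle threshold p ~ 1/n. Asymptotically E[X] ~ (c³/6)·n^{3(1−α)} = (5³/6)·n^{1} → ∞; triangles are abundant w.h.p.

E[X] ≈ 3083.609; in regime p = Θ(1/n^{2/3}) E[X] diverges (above the triangle threshold p ~ 1/n).


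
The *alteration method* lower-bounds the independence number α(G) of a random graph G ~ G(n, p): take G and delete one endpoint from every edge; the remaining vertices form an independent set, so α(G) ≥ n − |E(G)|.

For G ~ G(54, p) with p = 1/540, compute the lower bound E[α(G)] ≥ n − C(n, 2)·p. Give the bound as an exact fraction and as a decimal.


E[|E(G)|] = C(54, 2)·p = 1431 · (1/540) = 53/20.
E[α(G)] ≥ n − E[|E(G)|] = 54 − 53/20 = 1027/20.
Numerically: ≈ 51.35000.
(This is only a lower bound; the true E[α(G)] may be larger.)

E[α(G)] ≥ 1027/20 ≈ 51.35000.


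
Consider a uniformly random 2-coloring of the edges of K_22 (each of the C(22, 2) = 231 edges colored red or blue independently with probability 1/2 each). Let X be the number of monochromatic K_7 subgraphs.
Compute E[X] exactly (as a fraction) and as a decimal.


Let X = Σ_S X_S over the C(22, 7) = 170544 subsets S of size 7, where X_S = 1 if the K_7 on S is monochromatic.
For a fixed S, the K_7 on S has C(7, 2) = 21 edges. P[all 21 edges red] = (1/2)^21, and likewise for blue, so P[monochromatic] = 2·(1/2)^21 = 2^{1 − 21} = 1/1048576.
By linearity of expectation: E[X] = C(22, 7) · 2^{1 − 21} = 170544 · 1/1048576 = 10659/65536.
Numerically: E[X] ≈ 0.1626.

E[X] = C(22,7)·2^(1−C(7,2)) = 10659/65536 ≈ 0.1626.


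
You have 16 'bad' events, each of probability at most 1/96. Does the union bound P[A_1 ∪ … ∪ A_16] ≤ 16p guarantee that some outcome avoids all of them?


Union bound: P[∪_{i=1}^{16} A_i] ≤ Σ_i P[A_i] ≤ 16·p = 16·(1/96) = 1/6.
Numerically: 1/6 ≈ 0.167.
Is 1/6 < 1? YES.
Since P[∪ A_i] ≤ 1/6 < 1, the complement has P[∩ A_i^c] ≥ 1 − 1/6 = 5/6 > 0, so some outcome avoids every A_i.

16·p = 1/6 ≈ 0.167; existence CERTIFIED by the union bound.


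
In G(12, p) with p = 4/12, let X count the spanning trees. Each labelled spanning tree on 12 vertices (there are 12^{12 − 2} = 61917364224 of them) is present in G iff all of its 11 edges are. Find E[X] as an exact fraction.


K_12 has 12^{12 − 2} = 61917364224 labelled spanning trees.
For each such spanning tree H, let X_H = 1 if all 11 edges of H are present in G. Then P[X_H = 1] = p^{11} = (1/3)^{11} = 1/177147.
By linearity: E[X] = Σ_H E[X_H] = 61917364224 · p^{11} = 61917364224 · 1/177147 = 1048576/3.
Numerically: E[X] ≈ 349525.

E[X] = 61917364224 · (1/3)^{11} = 1048576/3 ≈ 349525.


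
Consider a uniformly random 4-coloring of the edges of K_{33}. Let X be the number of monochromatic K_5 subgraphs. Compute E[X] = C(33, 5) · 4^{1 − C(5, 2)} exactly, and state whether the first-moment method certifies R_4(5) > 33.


E[X] = C(33, 5) · 4^{1 − 10} = 237336 · 4^{−9} = 237336/262144.
As a reduced fraction: E[X] = 29667/32768 ≈ 0.905.
Is E[X] < 1? YES.
Since E[X] < 1, there exists a 4-coloring of K_{33} with no monochromatic K_5; hence R_4(5) > 33.

E[X] = 29667/32768 ≈ 0.905; E[X] < 1, so R_4(5) > 33.


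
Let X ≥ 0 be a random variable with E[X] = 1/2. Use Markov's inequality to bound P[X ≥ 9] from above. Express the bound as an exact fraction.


μ = E[X] = 1/2, a = 9.
Markov: P[X ≥ 9] ≤ μ/a = (1/2)/9 = 1/18.
Numerically: ≈ 0.05556.
(Since a = 9 > μ = 0.50000, the bound 1/18 is < 1 and informative.)

P[X ≥ 9] ≤ 1/18 ≈ 0.05556.


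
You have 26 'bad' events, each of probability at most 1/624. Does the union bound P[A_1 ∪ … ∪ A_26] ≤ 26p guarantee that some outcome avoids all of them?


Union bound: P[∪_{i=1}^{26} A_i] ≤ Σ_i P[A_i] ≤ 26·p = 26·(1/624) = 1/24.
Numerically: 1/24 ≈ 0.0416667.
Is 1/24 < 1? YES.
Since P[∪ A_i] ≤ 1/24 < 1, the complement has P[∩ A_i^c] ≥ 1 − 1/24 = 23/24 > 0, so some outcome avoids every A_i.

26·p = 1/24 ≈ 0.0416667; existence CERTIFIED by the union bound.


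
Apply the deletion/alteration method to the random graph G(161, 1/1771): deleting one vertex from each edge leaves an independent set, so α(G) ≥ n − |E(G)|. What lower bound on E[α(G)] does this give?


E[|E(G)|] = C(161, 2)·p = 12880 · (1/1771) = 80/11.
E[α(G)] ≥ n − E[|E(G)|] = 161 − 80/11 = 1691/11.
Numerically: ≈ 153.72727.
(This is only a lower bound; the true E[α(G)] may be larger.)

E[α(G)] ≥ 1691/11 ≈ 153.72727.


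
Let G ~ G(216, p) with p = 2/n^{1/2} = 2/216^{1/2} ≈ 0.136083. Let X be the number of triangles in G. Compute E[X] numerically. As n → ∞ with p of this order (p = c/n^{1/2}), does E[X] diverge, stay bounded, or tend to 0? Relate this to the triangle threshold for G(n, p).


Number of potential triangles: C(216, 3) = 1656360.
Each occurs with probability p³ ≈ (0.136083)³ ≈ 2.52005118e-03.
By linearity: E[X] = C(216, 3)·p³ ≈ 1656360 · 2.52005118e-03 ≈ 4174.111965.
Since α = 1/2 < 1, p = c/n^{1/2} ≫ 1/n is above the triangle threshold p ~ 1/n. Asymptotically E[X] ~ (c³/6)·n^{3(1−α)} = (2³/6)·n^{1.5} → ∞; triangles are abundant w.h.p.

E[X] ≈ 4174.111965; in regime p = Θ(1/n^{1/2}) E[X] diverges (above the triangle threshold p ~ 1/n).


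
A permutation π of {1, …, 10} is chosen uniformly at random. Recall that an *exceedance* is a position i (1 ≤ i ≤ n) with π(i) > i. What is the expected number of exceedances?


Write X = Σ_{i=1}^{10} X_i, where X_i = 1_{π(i) > i}.
For each fixed i, π(i) is uniform over {1, …, 10} (marginal of a uniform permutation), so P[π(i) > i] = (n − i)/n. Summing: Σ_{i=1}^{10} (n − i)/n = (0 + 1 + … + 9)/10 = 10(10 − 1)/(2·10) = (10 − 1)/2.
Hence E[X] = Σ_{i=1}^{10} (10 − i)/10 = 9/2 ≈ 4.5000.

E[X] = 9/2 = 4.5000.


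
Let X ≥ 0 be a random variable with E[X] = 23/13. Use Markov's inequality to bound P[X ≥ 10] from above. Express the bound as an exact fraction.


μ = E[X] = 23/13, a = 10.
Markov: P[X ≥ 10] ≤ μ/a = (23/13)/10 = 23/130.
Numerically: ≈ 0.177.
(Since a = 10 > μ = 1.769, the bound 23/130 is < 1 and informative.)

P[X ≥ 10] ≤ 23/130 ≈ 0.177.


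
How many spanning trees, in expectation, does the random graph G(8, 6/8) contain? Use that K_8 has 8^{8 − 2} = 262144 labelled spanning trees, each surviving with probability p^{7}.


K_8 has 8^{8 − 2} = 262144 labelled spanning trees.
For each such spanning tree H, let X_H = 1 if all 7 edges of H are present in G. Then P[X_H = 1] = p^{7} = (3/4)^{7} = 2187/16384.
By linearity: E[X] = Σ_H E[X_H] = 262144 · p^{7} = 262144 · 2187/16384 = 34992.
Numerically: E[X] ≈ 34992.

E[X] = 262144 · (3/4)^{7} = 34992 ≈ 34992.


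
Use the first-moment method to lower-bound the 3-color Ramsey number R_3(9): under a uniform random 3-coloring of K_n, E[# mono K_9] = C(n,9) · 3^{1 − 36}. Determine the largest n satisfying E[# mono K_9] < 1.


We need C(n, 9) · 3^{1 − 36} < 1, i.e. C(n, 9) < 3^{36 − 1} = 50031545098999707.
Check values of n near the boundary:
  n = 298: C(298, 9) = 45207677551849890; 45207677551849890 < 50031545098999707? YES
  n = 299: C(299, 9) = 46610674441390059; 46610674441390059 < 50031545098999707? YES
  n = 300: C(300, 9) = 48052241692154700; 48052241692154700 < 50031545098999707? YES
  n = 301: C(301, 9) = 49533303936090975; 49533303936090975 < 50031545098999707? YES
  n = 302: C(302, 9) = 51054804739588650; 51054804739588650 < 50031545098999707? NO
The largest n with C(n, 9) < 50031545098999707 is n = 301 (where E[X] = 16511101312030325/16677181699666569 ≈ 0.990041). Hence R_3(9) > 301, i.e. R_3(9) ≥ 302.

Largest n = 301; hence R_3(9) > 301.


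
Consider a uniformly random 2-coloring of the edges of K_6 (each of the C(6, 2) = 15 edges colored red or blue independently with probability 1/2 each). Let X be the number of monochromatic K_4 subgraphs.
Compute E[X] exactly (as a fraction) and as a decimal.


Let X = Σ_S X_S over the C(6, 4) = 15 subsets S of size 4, where X_S = 1 if the K_4 on S is monochromatic.
For a fixed S, the K_4 on S has C(4, 2) = 6 edges. P[all 6 edges red] = (1/2)^6, and likewise for blue, so P[monochromatic] = 2·(1/2)^6 = 2^{1 − 6} = 1/32.
Summing: E[X] = C(6, 4) · 2^{1 − 6} = 15 · 1/32 = 15/32.
Numerically: E[X] ≈ 0.4688.

E[X] = C(6,4)·2^(1−C(4,2)) = 15/32 ≈ 0.4688.


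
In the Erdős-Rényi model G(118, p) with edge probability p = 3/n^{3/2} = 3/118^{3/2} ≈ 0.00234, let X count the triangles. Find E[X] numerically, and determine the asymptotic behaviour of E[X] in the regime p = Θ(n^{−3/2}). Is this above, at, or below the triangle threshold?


Number of potential triangles: C(118, 3) = 266916.
Each occurs with probability p³ ≈ (0.00234)³ ≈ 1.28202e-08.
By linearity: E[X] = C(118, 3)·p³ ≈ 266916 · 1.28202e-08 ≈ 0.003.
Since α = 3/2 > 1, p = c/n^{3/2} = o(1/n) is below the triangle threshold p ~ 1/n. Asymptotically E[X] ~ (c³/6)·n^{3(1−α)} = (3³/6)·n^{-1.5} → 0, so by Markov's inequality G has no triangles w.h.p.

E[X] ≈ 0.003; in regime p = Θ(1/n^{3/2}) E[X] tends to 0 (below the triangle threshold p ~ 1/n).


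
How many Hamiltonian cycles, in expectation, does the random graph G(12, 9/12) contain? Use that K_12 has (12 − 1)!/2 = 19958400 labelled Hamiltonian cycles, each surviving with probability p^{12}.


K_12 has (12 − 1)!/2 = 19958400 labelled Hamiltonian cycles.
For each such Hamiltonian cycle H, let X_H = 1 if all 12 edges of H are present in G. Then P[X_H = 1] = p^{12} = (3/4)^{12} = 531441/16777216.
By linearity of expectation: E[X] = Σ_H E[X_H] = 19958400 · p^{12} = 19958400 · 531441/16777216 = 82864937925/131072.
Numerically: E[X] ≈ 6.3221e+05.

E[X] = 19958400 · (3/4)^{12} = 82864937925/131072 ≈ 6.3221e+05.


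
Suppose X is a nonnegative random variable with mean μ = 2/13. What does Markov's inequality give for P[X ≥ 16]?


μ = E[X] = 2/13, a = 16.
Markov: P[X ≥ 16] ≤ μ/a = (2/13)/16 = 1/104.
Numerically: ≈ 0.009615.
(Since a = 16 > μ = 0.153846, the bound 1/104 is < 1 and informative.)

P[X ≥ 16] ≤ 1/104 ≈ 0.009615.


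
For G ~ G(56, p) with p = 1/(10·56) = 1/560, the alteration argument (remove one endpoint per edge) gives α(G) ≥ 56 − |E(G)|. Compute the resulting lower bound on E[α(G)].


E[|E(G)|] = C(56, 2)·p = 1540 · (1/560) = 11/4.
E[α(G)] ≥ n − E[|E(G)|] = 56 − 11/4 = 213/4.
Numerically: ≈ 53.25000.
(This is only a lower bound; the true E[α(G)] may be larger.)

E[α(G)] ≥ 213/4 ≈ 53.25000.


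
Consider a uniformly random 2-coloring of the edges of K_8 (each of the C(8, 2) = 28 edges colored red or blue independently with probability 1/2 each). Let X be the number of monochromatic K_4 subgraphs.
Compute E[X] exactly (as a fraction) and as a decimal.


Let X = Σ_S X_S over the C(8, 4) = 70 subsets S of size 4, where X_S = 1 if the K_4 on S is monochromatic.
For a fixed S, the K_4 on S has C(4, 2) = 6 edges. P[all 6 edges red] = (1/2)^6, and likewise for blue, so P[monochromatic] = 2·(1/2)^6 = 2^{1 − 6} = 1/32.
Summing: E[X] = C(8, 4) · 2^{1 − 6} = 70 · 1/32 = 35/16.
Numerically: E[X] ≈ 2.18750.

E[X] = C(8,4)·2^(1−C(4,2)) = 35/16 ≈ 2.18750.


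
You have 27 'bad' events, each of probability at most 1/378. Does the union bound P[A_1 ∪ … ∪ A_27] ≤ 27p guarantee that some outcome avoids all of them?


Union bound: P[∪_{i=1}^{27} A_i] ≤ Σ_i P[A_i] ≤ 27·p = 27·(1/378) = 1/14.
Numerically: 1/14 ≈ 0.071429.
Is 1/14 < 1? YES.
Since P[∪ A_i] ≤ 1/14 < 1, the complement has P[∩ A_i^c] ≥ 1 − 1/14 = 13/14 > 0, so some outcome avoids every A_i.

27·p = 1/14 ≈ 0.071429; existence CERTIFIED by the union bound.


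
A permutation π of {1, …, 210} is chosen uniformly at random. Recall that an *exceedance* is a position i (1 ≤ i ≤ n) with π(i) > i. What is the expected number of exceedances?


Write X = Σ_{i=1}^{210} X_i, where X_i = 1_{π(i) > i}.
For each fixed i, π(i) is uniform over {1, …, 210} (marginal of a uniform permutation), so P[π(i) > i] = (n − i)/n. Summing: Σ_{i=1}^{210} (n − i)/n = (0 + 1 + … + 209)/210 = 210(210 − 1)/(2·210) = (210 − 1)/2.
Hence E[X] = Σ_{i=1}^{210} (210 − i)/210 = 209/2 ≈ 104.500.

E[X] = 209/2 = 104.500.


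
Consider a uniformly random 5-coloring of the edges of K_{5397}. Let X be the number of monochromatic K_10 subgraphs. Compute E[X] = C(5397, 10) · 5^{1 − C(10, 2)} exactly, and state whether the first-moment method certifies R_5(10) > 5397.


E[X] = C(5397, 10) · 5^{1 − 45} = 5729779230003226281244520755596 · 5^{−44} = 5729779230003226281244520755596/5684341886080801486968994140625.
As a reduced fraction: E[X] = 5729779230003226281244520755596/5684341886080801486968994140625 ≈ 1.0080.
Is E[X] < 1? NO.
Since E[X] ≥ 1, the first-moment bound is inconclusive at n = 5397; it does NOT by itself certify R_5(10) > 5397.

E[X] = 5729779230003226281244520755596/5684341886080801486968994140625 ≈ 1.0080; E[X] ≥ 1; first-moment method inconclusive here.


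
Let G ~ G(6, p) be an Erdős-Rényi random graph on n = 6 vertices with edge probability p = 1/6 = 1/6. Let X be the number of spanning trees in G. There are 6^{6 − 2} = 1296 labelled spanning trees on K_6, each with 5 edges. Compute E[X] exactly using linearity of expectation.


K_6 has 6^{6 − 2} = 1296 labelled spanning trees.
For each such spanning tree H, let X_H = 1 if all 5 edges of H are present in G. Then P[X_H = 1] = p^{5} = (1/6)^{5} = 1/7776.
By linearity of expectation: E[X] = Σ_H E[X_H] = 1296 · p^{5} = 1296 · 1/7776 = 1/6.
Numerically: E[X] ≈ 0.166667.

E[X] = 1296 · (1/6)^{5} = 1/6 ≈ 0.166667.


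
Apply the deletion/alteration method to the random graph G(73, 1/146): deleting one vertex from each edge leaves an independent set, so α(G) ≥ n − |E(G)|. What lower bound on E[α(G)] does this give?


E[|E(G)|] = C(73, 2)·p = 2628 · (1/146) = 18.
E[α(G)] ≥ n − E[|E(G)|] = 73 − 18 = 55.
Numerically: ≈ 55.0000.
(This is only a lower bound; the true E[α(G)] may be larger.)

E[α(G)] ≥ 55 ≈ 55.0000.


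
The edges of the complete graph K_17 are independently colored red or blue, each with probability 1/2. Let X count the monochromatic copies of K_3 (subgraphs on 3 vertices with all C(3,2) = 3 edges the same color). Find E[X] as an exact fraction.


Let X = Σ_S X_S over the C(17, 3) = 680 subsets S of size 3, where X_S = 1 if the K_3 on S is monochromatic.
For a fixed S, the K_3 on S has C(3, 2) = 3 edges. P[all 3 edges red] = (1/2)^3, and likewise for blue, so P[monochromatic] = 2·(1/2)^3 = 2^{1 − 3} = 1/4.
By linearity: E[X] = C(17, 3) · 2^{1 − 3} = 680 · 1/4 = 170.
Numerically: E[X] ≈ 170.00000.

E[X] = C(17,3)·2^(1−C(3,2)) = 170 ≈ 170.00000.


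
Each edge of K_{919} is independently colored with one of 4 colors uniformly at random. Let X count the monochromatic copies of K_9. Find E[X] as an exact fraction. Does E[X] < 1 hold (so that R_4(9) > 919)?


E[X] = C(919, 9) · 4^{1 − 36} = 1238828681639563077558 · 4^{−35} = 1238828681639563077558/1180591620717411303424.
As a reduced fraction: E[X] = 619414340819781538779/590295810358705651712 ≈ 1.049.
Is E[X] < 1? NO.
Since E[X] ≥ 1, the first-moment bound is inconclusive at n = 919; it does NOT by itself certify R_4(9) > 919.

E[X] = 619414340819781538779/590295810358705651712 ≈ 1.049; E[X] ≥ 1; first-moment method inconclusive here.


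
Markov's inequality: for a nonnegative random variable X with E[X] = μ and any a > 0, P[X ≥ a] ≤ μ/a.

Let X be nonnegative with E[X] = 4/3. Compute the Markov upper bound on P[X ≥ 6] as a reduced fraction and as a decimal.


μ = E[X] = 4/3, a = 6.
Markov: P[X ≥ 6] ≤ μ/a = (4/3)/6 = 2/9.
Numerically: ≈ 0.222.
(Since a = 6 > μ = 1.333, the bound 2/9 is < 1 and informative.)

P[X ≥ 6] ≤ 2/9 ≈ 0.222.


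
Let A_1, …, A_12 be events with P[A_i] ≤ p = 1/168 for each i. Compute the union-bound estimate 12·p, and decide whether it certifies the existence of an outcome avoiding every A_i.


Union bound: P[∪_{i=1}^{12} A_i] ≤ Σ_i P[A_i] ≤ 12·p = 12·(1/168) = 1/14.
Numerically: 1/14 ≈ 0.0714.
Is 1/14 < 1? YES.
Since P[∪ A_i] ≤ 1/14 < 1, the complement has P[∩ A_i^c] ≥ 1 − 1/14 = 13/14 > 0, so some outcome avoids every A_i.

12·p = 1/14 ≈ 0.0714; existence CERTIFIED by the union bound.


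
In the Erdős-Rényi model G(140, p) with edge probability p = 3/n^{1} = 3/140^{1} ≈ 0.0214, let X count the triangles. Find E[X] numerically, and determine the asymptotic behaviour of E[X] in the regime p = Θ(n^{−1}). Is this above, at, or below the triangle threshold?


Number of potential triangles: C(140, 3) = 447580.
Each occurs with probability p³ ≈ (0.0214)³ ≈ 9.83965e-06.
By linearity: E[X] = C(140, 3)·p³ ≈ 447580 · 9.83965e-06 ≈ 4.404.
Here α = 1, so p = 3/n is exactly at the triangle threshold p ~ 1/n. Asymptotically E[X] → c³/6 = 3³/6 = 9/2 ≈ 4.500, a bounded constant. In this regime the triangle count is asymptotically Poisson(c³/6).

E[X] ≈ 4.404; in regime p = Θ(1/n^{1}) E[X] stays bounded (at the triangle threshold p ~ 1/n).


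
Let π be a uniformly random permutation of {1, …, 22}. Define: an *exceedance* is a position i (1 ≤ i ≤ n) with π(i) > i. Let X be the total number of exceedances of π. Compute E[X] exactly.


Write X = Σ_{i=1}^{22} X_i, where X_i = 1_{π(i) > i}.
For each fixed i, π(i) is uniform over {1, …, 22} (marginal of a uniform permutation), so P[π(i) > i] = (n − i)/n. Summing: Σ_{i=1}^{22} (n − i)/n = (0 + 1 + … + 21)/22 = 22(22 − 1)/(2·22) = (22 − 1)/2.
Hence E[X] = Σ_{i=1}^{22} (22 − i)/22 = 21/2 ≈ 10.500000.

E[X] = 21/2 = 10.500000.


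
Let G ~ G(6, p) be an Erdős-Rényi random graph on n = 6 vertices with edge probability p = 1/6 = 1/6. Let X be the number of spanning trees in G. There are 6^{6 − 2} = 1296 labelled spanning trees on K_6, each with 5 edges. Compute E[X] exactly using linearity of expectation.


K_6 has 6^{6 − 2} = 1296 labelled spanning trees.
For each such spanning tree H, let X_H = 1 if all 5 edges of H are present in G. Then P[X_H = 1] = p^{5} = (1/6)^{5} = 1/7776.
By linearity of expectation: E[X] = Σ_H E[X_H] = 1296 · p^{5} = 1296 · 1/7776 = 1/6.
Numerically: E[X] ≈ 0.166667.

E[X] = 1296 · (1/6)^{5} = 1/6 ≈ 0.166667.


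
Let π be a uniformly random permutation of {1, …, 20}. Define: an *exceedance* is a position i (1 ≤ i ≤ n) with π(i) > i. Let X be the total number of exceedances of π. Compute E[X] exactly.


Write X = Σ_{i=1}^{20} X_i, where X_i = 1_{π(i) > i}.
For each fixed i, π(i) is uniform over {1, …, 20} (marginal of a uniform permutation), so P[π(i) > i] = (n − i)/n. Summing: Σ_{i=1}^{20} (n − i)/n = (0 + 1 + … + 19)/20 = 20(20 − 1)/(2·20) = (20 − 1)/2.
Hence E[X] = Σ_{i=1}^{20} (20 − i)/20 = 19/2 ≈ 9.500.

E[X] = 19/2 = 9.500.


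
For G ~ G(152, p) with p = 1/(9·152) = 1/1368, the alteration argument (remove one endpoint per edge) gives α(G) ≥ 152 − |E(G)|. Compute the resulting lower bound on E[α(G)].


E[|E(G)|] = C(152, 2)·p = 11476 · (1/1368) = 151/18.
E[α(G)] ≥ n − E[|E(G)|] = 152 − 151/18 = 2585/18.
Numerically: ≈ 143.6111.
(This is only a lower bound; the true E[α(G)] may be larger.)

E[α(G)] ≥ 2585/18 ≈ 143.6111.


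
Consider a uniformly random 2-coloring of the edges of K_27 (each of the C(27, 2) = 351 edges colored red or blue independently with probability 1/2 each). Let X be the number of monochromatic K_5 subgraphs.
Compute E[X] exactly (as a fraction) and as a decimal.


Let X = Σ_S X_S over the C(27, 5) = 80730 subsets S of size 5, where X_S = 1 if the K_5 on S is monochromatic.
For a fixed S, the K_5 on S has C(5, 2) = 10 edges. P[all 10 edges red] = (1/2)^10, and likewise for blue, so P[monochromatic] = 2·(1/2)^10 = 2^{1 − 10} = 1/512.
By linearity: E[X] = C(27, 5) · 2^{1 − 10} = 80730 · 1/512 = 40365/256.
Numerically: E[X] ≈ 157.676.

E[X] = C(27,5)·2^(1−C(5,2)) = 40365/256 ≈ 157.676.


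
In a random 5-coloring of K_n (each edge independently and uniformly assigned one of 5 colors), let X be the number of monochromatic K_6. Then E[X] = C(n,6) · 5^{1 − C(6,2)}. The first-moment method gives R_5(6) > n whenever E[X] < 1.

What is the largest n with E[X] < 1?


We need C(n, 6) · 5^{1 − 15} < 1, i.e. C(n, 6) < 5^{15 − 1} = 6103515625.
Check values of n near the boundary:
  n = 126: C(126, 6) = 4925156775; 4925156775 < 6103515625? YES
  n = 127: C(127, 6) = 5169379425; 5169379425 < 6103515625? YES
  n = 128: C(128, 6) = 5423611200; 5423611200 < 6103515625? YES
  n = 129: C(129, 6) = 5688177600; 5688177600 < 6103515625? YES
  n = 130: C(130, 6) = 5963412000; 5963412000 < 6103515625? YES
  n = 131: C(131, 6) = 6249655776; 6249655776 < 6103515625? NO
The largest n with C(n, 6) < 6103515625 is n = 130 (where E[X] = 47707296/48828125 ≈ 0.9770). Hence R_5(6) > 130, i.e. R_5(6) ≥ 131.

Largest n = 130; hence R_5(6) > 130.


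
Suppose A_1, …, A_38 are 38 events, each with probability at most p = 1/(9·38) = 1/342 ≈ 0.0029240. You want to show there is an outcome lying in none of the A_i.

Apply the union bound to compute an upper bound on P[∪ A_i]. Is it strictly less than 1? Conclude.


Union bound: P[∪_{i=1}^{38} A_i] ≤ Σ_i P[A_i] ≤ 38·p = 38·(1/342) = 1/9.
Numerically: 1/9 ≈ 0.1111111.
Is 1/9 < 1? YES.
Since P[∪ A_i] ≤ 1/9 < 1, the complement has P[∩ A_i^c] ≥ 1 − 1/9 = 8/9 > 0, so some outcome avoids every A_i.

38·p = 1/9 ≈ 0.1111111; existence CERTIFIED by the union bound.


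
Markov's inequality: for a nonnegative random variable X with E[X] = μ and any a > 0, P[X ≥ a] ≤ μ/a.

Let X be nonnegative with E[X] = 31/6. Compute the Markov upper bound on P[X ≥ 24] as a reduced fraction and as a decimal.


μ = E[X] = 31/6, a = 24.
Markov: P[X ≥ 24] ≤ μ/a = (31/6)/24 = 31/144.
Numerically: ≈ 0.215278.
(Since a = 24 > μ = 5.166667, the bound 31/144 is < 1 and informative.)

P[X ≥ 24] ≤ 31/144 ≈ 0.215278.


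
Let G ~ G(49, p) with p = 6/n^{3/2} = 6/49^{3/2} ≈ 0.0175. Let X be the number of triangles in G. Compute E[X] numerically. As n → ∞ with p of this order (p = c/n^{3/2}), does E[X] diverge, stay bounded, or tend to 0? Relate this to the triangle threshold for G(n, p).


Number of potential triangles: C(49, 3) = 18424.
Each occurs with probability p³ ≈ (0.0175)³ ≈ 5.35268e-06.
By linearity: E[X] = C(49, 3)·p³ ≈ 18424 · 5.35268e-06 ≈ 0.099.
Since α = 3/2 > 1, p = c/n^{3/2} = o(1/n) is below the triangle threshold p ~ 1/n. Asymptotically E[X] ~ (c³/6)·n^{3(1−α)} = (6³/6)·n^{-1.5} → 0, so by Markov's inequality G has no triangles w.h.p.

E[X] ≈ 0.099; in regime p = Θ(1/n^{3/2}) E[X] tends to 0 (below the triangle threshold p ~ 1/n).


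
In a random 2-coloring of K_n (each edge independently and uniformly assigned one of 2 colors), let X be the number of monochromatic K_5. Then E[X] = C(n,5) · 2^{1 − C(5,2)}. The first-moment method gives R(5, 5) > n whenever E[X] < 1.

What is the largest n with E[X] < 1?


We need C(n, 5) · 2^{1 − 10} < 1, i.e. C(n, 5) < 2^{10 − 1} = 512.
Check values of n near the boundary:
  n = 7: C(7, 5) = 21; 21 < 512? YES
  n = 8: C(8, 5) = 56; 56 < 512? YES
  n = 9: C(9, 5) = 126; 126 < 512? YES
  n = 10: C(10, 5) = 252; 252 < 512? YES
  n = 11: C(11, 5) = 462; 462 < 512? YES
  n = 12: C(12, 5) = 792; 792 < 512? NO
  n = 13: C(13, 5) = 1287; 1287 < 512? NO
The largest n with C(n, 5) < 512 is n = 11 (where E[X] = 231/256 ≈ 0.902344). Hence R(5, 5) > 11, i.e. R(5, 5) ≥ 12.

Largest n = 11; hence R(5, 5) > 11.


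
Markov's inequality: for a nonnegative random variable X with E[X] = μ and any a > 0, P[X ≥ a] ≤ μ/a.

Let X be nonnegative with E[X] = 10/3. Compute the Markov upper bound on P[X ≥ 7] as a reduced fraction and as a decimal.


μ = E[X] = 10/3, a = 7.
Markov: P[X ≥ 7] ≤ μ/a = (10/3)/7 = 10/21.
Numerically: ≈ 0.476190.
(Since a = 7 > μ = 3.333333, the bound 10/21 is < 1 and informative.)

P[X ≥ 7] ≤ 10/21 ≈ 0.476190.


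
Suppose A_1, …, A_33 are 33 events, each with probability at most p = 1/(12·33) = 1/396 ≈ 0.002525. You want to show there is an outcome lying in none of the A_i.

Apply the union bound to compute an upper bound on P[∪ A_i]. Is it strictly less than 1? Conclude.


Union bound: P[∪_{i=1}^{33} A_i] ≤ Σ_i P[A_i] ≤ 33·p = 33·(1/396) = 1/12.
Numerically: 1/12 ≈ 0.083333.
Is 1/12 < 1? YES.
Since P[∪ A_i] ≤ 1/12 < 1, the complement has P[∩ A_i^c] ≥ 1 − 1/12 = 11/12 > 0, so some outcome avoids every A_i.

33·p = 1/12 ≈ 0.083333; existence CERTIFIED by the union bound.


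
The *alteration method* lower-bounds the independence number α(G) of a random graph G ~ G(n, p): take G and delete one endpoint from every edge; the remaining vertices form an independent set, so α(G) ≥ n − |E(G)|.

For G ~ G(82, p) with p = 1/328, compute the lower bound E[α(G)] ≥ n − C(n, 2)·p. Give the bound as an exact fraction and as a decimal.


E[|E(G)|] = C(82, 2)·p = 3321 · (1/328) = 81/8.
E[α(G)] ≥ n − E[|E(G)|] = 82 − 81/8 = 575/8.
Numerically: ≈ 71.875000.
(This is only a lower bound; the true E[α(G)] may be larger.)

E[α(G)] ≥ 575/8 ≈ 71.875000.


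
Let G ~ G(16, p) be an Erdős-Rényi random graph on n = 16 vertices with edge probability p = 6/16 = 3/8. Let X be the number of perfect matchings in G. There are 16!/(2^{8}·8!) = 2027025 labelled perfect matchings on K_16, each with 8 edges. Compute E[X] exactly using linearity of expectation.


K_16 has 16!/(2^{8}·8!) = 2027025 labelled perfect matchings.
For each such perfect matching H, let X_H = 1 if all 8 edges of H are present in G. Then P[X_H = 1] = p^{8} = (3/8)^{8} = 6561/16777216.
Summing the indicators: E[X] = Σ_H E[X_H] = 2027025 · p^{8} = 2027025 · 6561/16777216 = 13299311025/16777216.
Numerically: E[X] ≈ 793.

E[X] = 2027025 · (3/8)^{8} = 13299311025/16777216 ≈ 793.


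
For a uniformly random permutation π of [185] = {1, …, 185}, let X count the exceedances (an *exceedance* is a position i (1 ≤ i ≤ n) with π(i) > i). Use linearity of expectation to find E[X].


Write X = Σ_{i=1}^{185} X_i, where X_i = 1_{π(i) > i}.
For each fixed i, π(i) is uniform over {1, …, 185} (marginal of a uniform permutation), so P[π(i) > i] = (n − i)/n. Summing: Σ_{i=1}^{185} (n − i)/n = (0 + 1 + … + 184)/185 = 185(185 − 1)/(2·185) = (185 − 1)/2.
Hence E[X] = Σ_{i=1}^{185} (185 − i)/185 = 92 ≈ 92.000000.

E[X] = 92 = 92.000000.


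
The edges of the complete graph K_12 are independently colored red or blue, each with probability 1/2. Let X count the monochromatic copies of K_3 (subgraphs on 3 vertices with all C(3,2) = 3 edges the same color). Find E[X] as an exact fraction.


Let X = Σ_S X_S over the C(12, 3) = 220 subsets S of size 3, where X_S = 1 if the K_3 on S is monochromatic.
For a fixed S, the K_3 on S has C(3, 2) = 3 edges. P[all 3 edges red] = (1/2)^3, and likewise for blue, so P[monochromatic] = 2·(1/2)^3 = 2^{1 − 3} = 1/4.
By linearity: E[X] = C(12, 3) · 2^{1 − 3} = 220 · 1/4 = 55.
Numerically: E[X] ≈ 55.000000.

E[X] = C(12,3)·2^(1−C(3,2)) = 55 ≈ 55.000000.


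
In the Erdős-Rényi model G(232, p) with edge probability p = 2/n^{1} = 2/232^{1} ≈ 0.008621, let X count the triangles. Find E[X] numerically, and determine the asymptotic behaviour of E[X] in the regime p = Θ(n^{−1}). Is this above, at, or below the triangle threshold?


Number of potential triangles: C(232, 3) = 2054360.
Each occurs with probability p³ ≈ (0.008621)³ ≈ 6.406577e-07.
By linearity: E[X] = C(232, 3)·p³ ≈ 2054360 · 6.406577e-07 ≈ 1.3161.
Here α = 1, so p = 2/n is exactly at the triangle threshold p ~ 1/n. Asymptotically E[X] → c³/6 = 2³/6 = 4/3 ≈ 1.3333, a bounded constant. In this regime the triangle count is asymptotically Poisson(c³/6).

E[X] ≈ 1.3161; in regime p = Θ(1/n^{1}) E[X] stays bounded (at the triangle threshold p ~ 1/n).


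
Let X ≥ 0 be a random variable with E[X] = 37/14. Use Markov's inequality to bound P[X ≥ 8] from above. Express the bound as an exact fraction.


μ = E[X] = 37/14, a = 8.
Markov: P[X ≥ 8] ≤ μ/a = (37/14)/8 = 37/112.
Numerically: ≈ 0.330.
(Since a = 8 > μ = 2.643, the bound 37/112 is < 1 and informative.)

P[X ≥ 8] ≤ 37/112 ≈ 0.330.


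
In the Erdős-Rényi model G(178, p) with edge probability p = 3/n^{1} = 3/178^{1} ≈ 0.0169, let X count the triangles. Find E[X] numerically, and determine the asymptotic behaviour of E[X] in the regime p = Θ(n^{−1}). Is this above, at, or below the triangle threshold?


Number of potential triangles: C(178, 3) = 924176.
Each occurs with probability p³ ≈ (0.0169)³ ≈ 4.78744e-06.
By linearity: E[X] = C(178, 3)·p³ ≈ 924176 · 4.78744e-06 ≈ 4.424.
Here α = 1, so p = 3/n is exactly at the triangle threshold p ~ 1/n. Asymptotically E[X] → c³/6 = 3³/6 = 9/2 ≈ 4.500, a bounded constant. In this regime the triangle count is asymptotically Poisson(c³/6).

E[X] ≈ 4.424; in regime p = Θ(1/n^{1}) E[X] stays bounded (at the triangle threshold p ~ 1/n).


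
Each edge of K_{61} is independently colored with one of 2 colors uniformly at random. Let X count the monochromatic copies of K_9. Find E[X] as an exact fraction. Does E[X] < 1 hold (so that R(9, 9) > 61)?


E[X] = C(61, 9) · 2^{1 − 36} = 17341763505 · 2^{−35} = 17341763505/34359738368.
As a reduced fraction: E[X] = 17341763505/34359738368 ≈ 0.5047117.
Is E[X] < 1? YES.
Since E[X] < 1, there exists a 2-coloring of K_{61} with no monochromatic K_9; hence R(9, 9) > 61.

E[X] = 17341763505/34359738368 ≈ 0.5047117; E[X] < 1, so R(9, 9) > 61.


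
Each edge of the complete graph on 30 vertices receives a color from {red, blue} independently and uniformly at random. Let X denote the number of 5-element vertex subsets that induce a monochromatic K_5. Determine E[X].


Let X = Σ_S X_S over the C(30, 5) = 142506 subsets S of size 5, where X_S = 1 if the K_5 on S is monochromatic.
For a fixed S, the K_5 on S has C(5, 2) = 10 edges. P[all 10 edges red] = (1/2)^10, and likewise for blue, so P[monochromatic] = 2·(1/2)^10 = 2^{1 − 10} = 1/512.
Summing: E[X] = C(30, 5) · 2^{1 − 10} = 142506 · 1/512 = 71253/256.
Numerically: E[X] ≈ 278.332.

E[X] = C(30,5)·2^(1−C(5,2)) = 71253/256 ≈ 278.332.


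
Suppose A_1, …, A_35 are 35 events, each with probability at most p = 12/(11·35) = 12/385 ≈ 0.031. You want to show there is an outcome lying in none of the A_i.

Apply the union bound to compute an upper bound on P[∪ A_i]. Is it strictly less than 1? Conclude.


Union bound: P[∪_{i=1}^{35} A_i] ≤ Σ_i P[A_i] ≤ 35·p = 35·(12/385) = 12/11.
Numerically: 12/11 ≈ 1.091.
Is 12/11 < 1? NO.
Since the bound 12/11 is ≥ 1, the union bound is uninformative here; it does NOT by itself certify existence.

35·p = 12/11 ≈ 1.091; existence NOT certified by the union bound.


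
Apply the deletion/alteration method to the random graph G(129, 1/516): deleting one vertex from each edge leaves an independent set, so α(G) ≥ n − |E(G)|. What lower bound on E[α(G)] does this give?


E[|E(G)|] = C(129, 2)·p = 8256 · (1/516) = 16.
E[α(G)] ≥ n − E[|E(G)|] = 129 − 16 = 113.
Numerically: ≈ 113.000000.
(This is only a lower bound; the true E[α(G)] may be larger.)

E[α(G)] ≥ 113 ≈ 113.000000.


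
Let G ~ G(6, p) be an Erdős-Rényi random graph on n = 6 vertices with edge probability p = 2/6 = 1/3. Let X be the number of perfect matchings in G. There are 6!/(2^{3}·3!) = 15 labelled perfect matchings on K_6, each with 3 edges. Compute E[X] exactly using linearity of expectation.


K_6 has 6!/(2^{3}·3!) = 15 labelled perfect matchings.
For each such perfect matching H, let X_H = 1 if all 3 edges of H are present in G. Then P[X_H = 1] = p^{3} = (1/3)^{3} = 1/27.
By linearity of expectation: E[X] = Σ_H E[X_H] = 15 · p^{3} = 15 · 1/27 = 5/9.
Numerically: E[X] ≈ 0.556.

E[X] = 15 · (1/3)^{3} = 5/9 ≈ 0.556.


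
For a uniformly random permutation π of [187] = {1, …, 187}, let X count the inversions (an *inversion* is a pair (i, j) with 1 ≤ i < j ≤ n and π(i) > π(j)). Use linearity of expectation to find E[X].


Write X = Σ X_I over the C(187, 2) = 17391 pairs i < j, with X_I the indicator of one inversion.
There are 17391 indicators.
For each fixed pair i < j, the values π(i) and π(j) are two distinct elements of {1, …, 187} in uniformly random order; by symmetry P[π(i) > π(j)] = 1/2.
By linearity: E[X] = 17391 · (1/2) = C(187, 2) · (1/2) = 17391/2 = 17391/2 ≈ 8695.50000.

E[X] = 17391/2 = 8695.50000.
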